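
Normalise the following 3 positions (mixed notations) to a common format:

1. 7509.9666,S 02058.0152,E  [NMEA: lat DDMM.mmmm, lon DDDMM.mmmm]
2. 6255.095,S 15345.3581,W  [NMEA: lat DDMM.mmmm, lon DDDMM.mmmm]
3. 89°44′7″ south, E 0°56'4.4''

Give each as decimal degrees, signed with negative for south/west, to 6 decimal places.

Point 1:
  φ: split at 2 digits → 75° and 9.9666′; 75 + 9.9666/60 = 75.1661100
  hemisphere S, so the sign is −
  λ: degrees = first 3 digits = 20, minutes = 58.0152; 20 + 58.0152/60 = 20.9669200
  E ⇒ keep positive
Point 2:
  Latitude: degrees = first 2 digits = 62, minutes = 55.095; 62 + 55.095/60 = 62.9182500
  hemisphere S, so the sign is −
  λ: split at 3 digits → 153° and 45.3581′; 153 + 45.3581/60 = 153.7559683
  hemisphere W, so the sign is −
Point 3:
  Lat: 89 + 44/60 + 7/3600 = 89.7352778
  hemisphere S, so the sign is −
  Longitude: 0° + 56/60 + 4.4/3600 = 0 + 0.933333 + 0.001222 = 0.9345556
  E ⇒ keep positive

1. -75.166110, 20.966920
2. -62.918250, -153.755968
3. -89.735278, 0.934556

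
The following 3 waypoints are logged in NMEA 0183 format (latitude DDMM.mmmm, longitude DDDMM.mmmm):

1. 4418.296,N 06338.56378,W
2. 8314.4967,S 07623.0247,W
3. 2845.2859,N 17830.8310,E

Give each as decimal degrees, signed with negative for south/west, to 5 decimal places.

1. 44.30493, -63.64273
2. -83.24161, -76.38375
3. 28.75477, 178.51385

Point 1:
  Latitude: split at 2 digits → 44° and 18.296′; 44 + 18.296/60 = 44.304933
  N → positive
  λ: split at 3 digits → 063° and 38.56378′; 63 + 38.56378/60 = 63.642730
  hemisphere W, so the sign is −
Point 2:
  φ: degrees = first 2 digits = 83, minutes = 14.4967; 83 + 14.4967/60 = 83.241612
  hemisphere S, so the sign is −
  Lon: degrees = first 3 digits = 76, minutes = 23.0247; 76 + 23.0247/60 = 76.383745
  hemisphere W, so the sign is −
Point 3:
  Latitude: split at 2 digits → 28° and 45.2859′; 28 + 45.2859/60 = 28.754765
  N ⇒ keep positive
  Lon: degrees = first 3 digits = 178, minutes = 30.831; 178 + 30.831/60 = 178.513850
  E → positive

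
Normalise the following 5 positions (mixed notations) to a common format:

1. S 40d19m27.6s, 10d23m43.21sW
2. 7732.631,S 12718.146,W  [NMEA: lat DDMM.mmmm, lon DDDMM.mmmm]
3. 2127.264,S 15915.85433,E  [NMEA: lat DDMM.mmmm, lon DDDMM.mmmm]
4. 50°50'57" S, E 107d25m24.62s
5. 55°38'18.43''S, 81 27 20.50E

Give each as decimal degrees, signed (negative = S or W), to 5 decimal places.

Point 1:
  φ: 40° + 19/60 + 27.6/3600 = 40 + 0.316667 + 0.007667 = 40.324333
  S → negative
  Lon: 23′ + 43.21″ = 23.72017′; 10 + 23.72017/60 = 10.395336
  W ⇒ negate
Point 2:
  Lat: degrees = first 2 digits = 77, minutes = 32.631; 77 + 32.631/60 = 77.543850
  S → negative
  λ: split at 3 digits → 127° and 18.146′; 127 + 18.146/60 = 127.302433
  W → negative
Point 3:
  φ: split at 2 digits → 21° and 27.264′; 21 + 27.264/60 = 21.454400
  hemisphere S, so the sign is −
  Longitude: split at 3 digits → 159° and 15.85433′; 159 + 15.85433/60 = 159.264239
  E → positive
Point 4:
  φ: 50° + 50/60 + 57/3600 = 50 + 0.833333 + 0.015833 = 50.849167
  hemisphere S, so the sign is −
  Lon: 107 + 25/60 + 24.62/3600 = 107.423506
  E ⇒ keep positive
Point 5:
  Latitude: 38′ + 18.43″ = 38.30717′; 55 + 38.30717/60 = 55.638453
  S ⇒ negate
  Longitude: 81 + 27/60 + 20.5/3600 = 81.455694
  E ⇒ keep positive

1. -40.32433, -10.39534
2. -77.54385, -127.30243
3. -21.45440, 159.26424
4. -50.84917, 107.42351
5. -55.63845, 81.45569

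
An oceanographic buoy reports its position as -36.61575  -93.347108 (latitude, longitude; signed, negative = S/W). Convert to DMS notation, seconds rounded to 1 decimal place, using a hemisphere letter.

Latitude is negative → S; |value| = 36.615750
φ: whole degrees 36; 36.94500′ → 36′ and 56.700″
Longitude is negative → W; |value| = 93.347108
λ: 0.347108 × 60 = 20.82648′ → 20′, remainder × 60 = 49.589″

36°36′56.7″ S, 93°20′49.6″ W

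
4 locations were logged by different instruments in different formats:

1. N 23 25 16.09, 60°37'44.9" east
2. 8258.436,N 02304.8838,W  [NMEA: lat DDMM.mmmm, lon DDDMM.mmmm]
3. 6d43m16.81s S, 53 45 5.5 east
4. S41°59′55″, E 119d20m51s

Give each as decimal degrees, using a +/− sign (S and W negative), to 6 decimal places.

Point 1:
  Latitude: 23° + 25/60 + 16.09/3600 = 23 + 0.416667 + 0.004469 = 23.4211361
  N → positive
  λ: 37′ + 44.9″ = 37.74833′; 60 + 37.74833/60 = 60.6291389
  E ⇒ keep positive
Point 2:
  Latitude: split at 2 digits → 82° and 58.436′; 82 + 58.436/60 = 82.9739333
  N ⇒ keep positive
  λ: degrees = first 3 digits = 23, minutes = 4.8838; 23 + 4.8838/60 = 23.0813967
  W → negative
Point 3:
  φ: 43′ + 16.81″ = 43.28017′; 6 + 43.28017/60 = 6.7213361
  hemisphere S, so the sign is −
  Longitude: 53° + 45/60 + 5.5/3600 = 53 + 0.750000 + 0.001528 = 53.7515278
  E → positive
Point 4:
  Lat: 41° + 59/60 + 55/3600 = 41 + 0.983333 + 0.015278 = 41.9986111
  hemisphere S, so the sign is −
  Longitude: 119 + 20/60 + 51/3600 = 119.3475000
  E → positive

1. 23.421136, 60.629139
2. 82.973933, -23.081397
3. -6.721336, 53.751528
4. -41.998611, 119.347500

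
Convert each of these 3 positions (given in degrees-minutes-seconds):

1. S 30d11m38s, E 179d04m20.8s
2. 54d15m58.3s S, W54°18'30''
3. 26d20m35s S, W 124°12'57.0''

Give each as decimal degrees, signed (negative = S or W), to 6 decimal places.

1. -30.193889, 179.072444
2. -54.266194, -54.308333
3. -26.343056, -124.215833

Point 1:
  Latitude: 30° + 11/60 + 38/3600 = 30 + 0.183333 + 0.010556 = 30.1938889
  hemisphere S, so the sign is −
  Lon: 4′ + 20.8″ = 4.34667′; 179 + 4.34667/60 = 179.0724444
  E → positive
Point 2:
  Lat: 54° + 15/60 + 58.3/3600 = 54 + 0.250000 + 0.016194 = 54.2661944
  S ⇒ negate
  Longitude: 54° + 18/60 + 30/3600 = 54 + 0.300000 + 0.008333 = 54.3083333
  W → negative
Point 3:
  Latitude: 26 + 20/60 + 35/3600 = 26.3430556
  hemisphere S, so the sign is −
  Lon: 12′ + 57″ = 12.95000′; 124 + 12.95000/60 = 124.2158333
  W → negative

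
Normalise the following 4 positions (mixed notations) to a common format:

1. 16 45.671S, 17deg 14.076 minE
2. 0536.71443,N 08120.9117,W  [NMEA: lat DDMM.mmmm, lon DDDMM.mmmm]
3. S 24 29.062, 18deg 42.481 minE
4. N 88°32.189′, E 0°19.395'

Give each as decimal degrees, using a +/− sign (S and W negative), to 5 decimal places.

Point 1:
  Latitude: 45.671′ = 0.761183°; total 16.761183
  S ⇒ negate
  λ: 17 + 14.076/60 = 17.234600
  E ⇒ keep positive
Point 2:
  φ: degrees = first 2 digits = 5, minutes = 36.71443; 5 + 36.71443/60 = 5.611907
  N → positive
  Longitude: split at 3 digits → 081° and 20.9117′; 81 + 20.9117/60 = 81.348528
  W ⇒ negate
Point 3:
  Lat: 29.062′ = 0.484367°; total 24.484367
  S → negative
  Longitude: 18 + 42.481/60 = 18.708017
  E → positive
Point 4:
  Latitude: 32.189′ = 0.536483°; total 88.536483
  N → positive
  Lon: 19.395′ = 0.323250°; total 0.323250
  E → positive

1. -16.76118, 17.23460
2. 5.61191, -81.34853
3. -24.48437, 18.70802
4. 88.53648, 0.32325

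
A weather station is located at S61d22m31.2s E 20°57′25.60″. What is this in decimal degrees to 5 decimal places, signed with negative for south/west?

Lat: 61° + 22/60 + 31.2/3600 = 61 + 0.366667 + 0.008667 = 61.375333
hemisphere S, so the sign is −
λ: 20° + 57/60 + 25.6/3600 = 20 + 0.950000 + 0.007111 = 20.957111
E → positive

-61.37533, 20.95711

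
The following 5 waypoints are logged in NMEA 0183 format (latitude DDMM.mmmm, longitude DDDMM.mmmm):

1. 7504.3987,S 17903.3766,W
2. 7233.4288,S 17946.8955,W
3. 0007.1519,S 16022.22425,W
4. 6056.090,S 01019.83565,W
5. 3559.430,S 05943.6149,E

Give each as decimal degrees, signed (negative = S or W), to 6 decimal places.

1. -75.073312, -179.056277
2. -72.557147, -179.781592
3. -0.119198, -160.370404
4. -60.934833, -10.330594
5. -35.990500, 59.726915

Point 1:
  φ: degrees = first 2 digits = 75, minutes = 4.3987; 75 + 4.3987/60 = 75.0733117
  S ⇒ negate
  Lon: split at 3 digits → 179° and 3.3766′; 179 + 3.3766/60 = 179.0562767
  hemisphere W, so the sign is −
Point 2:
  φ: degrees = first 2 digits = 72, minutes = 33.4288; 72 + 33.4288/60 = 72.5571467
  S ⇒ negate
  λ: degrees = first 3 digits = 179, minutes = 46.8955; 179 + 46.8955/60 = 179.7815917
  hemisphere W, so the sign is −
Point 3:
  Lat: degrees = first 2 digits = 0, minutes = 7.1519; 0 + 7.1519/60 = 0.1191983
  S → negative
  λ: split at 3 digits → 160° and 22.22425′; 160 + 22.22425/60 = 160.3704042
  hemisphere W, so the sign is −
Point 4:
  Lat: degrees = first 2 digits = 60, minutes = 56.09; 60 + 56.09/60 = 60.9348333
  hemisphere S, so the sign is −
  λ: degrees = first 3 digits = 10, minutes = 19.83565; 10 + 19.83565/60 = 10.3305942
  hemisphere W, so the sign is −
Point 5:
  Latitude: split at 2 digits → 35° and 59.43′; 35 + 59.43/60 = 35.9905000
  S ⇒ negate
  Longitude: degrees = first 3 digits = 59, minutes = 43.6149; 59 + 43.6149/60 = 59.7269150
  E → positive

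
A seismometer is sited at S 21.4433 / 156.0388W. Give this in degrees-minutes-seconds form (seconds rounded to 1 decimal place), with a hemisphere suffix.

Lat: 0.443300° → 26.59800′; 0.59800 × 60 = 35.880″
Lon: 0.038800 × 60 = 2.32800′ → 2′, remainder × 60 = 19.680″

21°26′35.9″ S, 156°02′19.7″ W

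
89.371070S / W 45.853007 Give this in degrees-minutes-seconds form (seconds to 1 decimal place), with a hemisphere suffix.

89°22′15.9″ S, 45°51′10.8″ W

φ: 0.371070 × 60 = 22.26420′ → 22′, remainder × 60 = 15.852″
Longitude: 0.853007 × 60 = 51.18042′ → 51′, remainder × 60 = 10.825″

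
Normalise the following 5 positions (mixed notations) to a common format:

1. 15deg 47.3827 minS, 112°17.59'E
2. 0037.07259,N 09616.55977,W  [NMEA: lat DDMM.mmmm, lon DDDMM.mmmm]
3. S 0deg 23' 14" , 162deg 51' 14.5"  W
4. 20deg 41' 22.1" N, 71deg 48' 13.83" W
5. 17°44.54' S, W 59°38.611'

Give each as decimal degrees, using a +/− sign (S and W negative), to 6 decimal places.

1. -15.789712, 112.293167
2. 0.617877, -96.275996
3. -0.387222, -162.854028
4. 20.689472, -71.803842
5. -17.742333, -59.643517

Point 1:
  φ: 15 + 47.3827/60 = 15.7897117
  S → negative
  λ: 17.59′ = 0.293167°; total 112.2931667
  E → positive
Point 2:
  Latitude: degrees = first 2 digits = 0, minutes = 37.07259; 0 + 37.07259/60 = 0.6178765
  N ⇒ keep positive
  Longitude: degrees = first 3 digits = 96, minutes = 16.55977; 96 + 16.55977/60 = 96.2759962
  hemisphere W, so the sign is −
Point 3:
  φ: 0° + 23/60 + 14/3600 = 0 + 0.383333 + 0.003889 = 0.3872222
  hemisphere S, so the sign is −
  Longitude: 162° + 51/60 + 14.5/3600 = 162 + 0.850000 + 0.004028 = 162.8540278
  W → negative
Point 4:
  Latitude: 20 + 41/60 + 22.1/3600 = 20.6894722
  N ⇒ keep positive
  Longitude: 71 + 48/60 + 13.83/3600 = 71.8038417
  W → negative
Point 5:
  Latitude: 44.54′ = 0.742333°; total 17.7423333
  S → negative
  λ: 38.611′ = 0.643517°; total 59.6435167
  hemisphere W, so the sign is −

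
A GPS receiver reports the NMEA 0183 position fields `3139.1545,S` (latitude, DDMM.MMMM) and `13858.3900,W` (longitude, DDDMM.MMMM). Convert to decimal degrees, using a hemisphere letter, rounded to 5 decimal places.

31.65258° S, 138.97317° W

Latitude: degrees = first 2 digits = 31, minutes = 39.1545; 31 + 39.1545/60 = 31.652575
Lon: split at 3 digits → 138° and 58.39′; 138 + 58.39/60 = 138.973167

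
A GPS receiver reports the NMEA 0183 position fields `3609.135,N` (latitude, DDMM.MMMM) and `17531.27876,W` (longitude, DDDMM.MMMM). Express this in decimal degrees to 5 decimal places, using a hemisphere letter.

φ: split at 2 digits → 36° and 9.135′; 36 + 9.135/60 = 36.152250
Lon: split at 3 digits → 175° and 31.27876′; 175 + 31.27876/60 = 175.521313

36.15225° N, 175.52131° W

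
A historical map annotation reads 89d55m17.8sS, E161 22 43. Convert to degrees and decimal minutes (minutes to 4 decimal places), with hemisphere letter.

89° 55.2967′ S, 161° 22.7167′ E

Latitude: seconds/60 = 0.29667; minutes = 55 + 0.29667 = 55.296667
Lon: seconds/60 = 0.71667; minutes = 22 + 0.71667 = 22.716667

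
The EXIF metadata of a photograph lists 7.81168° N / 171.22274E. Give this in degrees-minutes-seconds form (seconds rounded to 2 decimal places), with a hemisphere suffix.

Latitude: 0.811680 × 60 = 48.70080′ → 48′, remainder × 60 = 42.0480″
Longitude: 0.222740° → 13.36440′; 0.36440 × 60 = 21.8640″

7°48′42.05″ N, 171°13′21.86″ E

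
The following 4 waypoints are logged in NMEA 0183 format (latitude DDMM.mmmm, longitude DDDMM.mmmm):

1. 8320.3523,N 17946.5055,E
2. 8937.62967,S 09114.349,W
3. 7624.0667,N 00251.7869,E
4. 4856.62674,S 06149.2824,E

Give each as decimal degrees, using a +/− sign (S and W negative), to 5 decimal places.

1. 83.33921, 179.77509
2. -89.62716, -91.23915
3. 76.40111, 2.86312
4. -48.94378, 61.82137

Point 1:
  φ: degrees = first 2 digits = 83, minutes = 20.3523; 83 + 20.3523/60 = 83.339205
  N → positive
  Longitude: degrees = first 3 digits = 179, minutes = 46.5055; 179 + 46.5055/60 = 179.775092
  E → positive
Point 2:
  Lat: degrees = first 2 digits = 89, minutes = 37.62967; 89 + 37.62967/60 = 89.627161
  S → negative
  λ: degrees = first 3 digits = 91, minutes = 14.349; 91 + 14.349/60 = 91.239150
  W ⇒ negate
Point 3:
  Latitude: degrees = first 2 digits = 76, minutes = 24.0667; 76 + 24.0667/60 = 76.401112
  N ⇒ keep positive
  Longitude: split at 3 digits → 002° and 51.7869′; 2 + 51.7869/60 = 2.863115
  E ⇒ keep positive
Point 4:
  Latitude: split at 2 digits → 48° and 56.62674′; 48 + 56.62674/60 = 48.943779
  hemisphere S, so the sign is −
  Lon: split at 3 digits → 061° and 49.2824′; 61 + 49.2824/60 = 61.821373
  E → positive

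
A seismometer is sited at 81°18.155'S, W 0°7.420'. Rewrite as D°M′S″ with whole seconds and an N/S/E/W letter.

Lat: fractional minutes 0.15500 × 60 = 9.30″
λ: fractional minutes 0.42000 × 60 = 25.20″

81°18′9″ S, 0°07′25″ W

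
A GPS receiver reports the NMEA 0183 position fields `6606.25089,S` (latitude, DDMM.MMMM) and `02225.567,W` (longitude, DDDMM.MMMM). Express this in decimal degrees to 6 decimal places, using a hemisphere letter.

φ: split at 2 digits → 66° and 6.25089′; 66 + 6.25089/60 = 66.1041815
λ: split at 3 digits → 022° and 25.567′; 22 + 25.567/60 = 22.4261167

66.104182° S, 22.426117° W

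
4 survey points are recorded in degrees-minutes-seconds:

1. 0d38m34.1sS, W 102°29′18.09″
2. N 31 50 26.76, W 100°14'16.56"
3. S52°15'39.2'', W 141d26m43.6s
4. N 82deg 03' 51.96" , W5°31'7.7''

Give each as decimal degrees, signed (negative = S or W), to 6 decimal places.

1. -0.642806, -102.488358
2. 31.840767, -100.237933
3. -52.260889, -141.445444
4. 82.064433, -5.518806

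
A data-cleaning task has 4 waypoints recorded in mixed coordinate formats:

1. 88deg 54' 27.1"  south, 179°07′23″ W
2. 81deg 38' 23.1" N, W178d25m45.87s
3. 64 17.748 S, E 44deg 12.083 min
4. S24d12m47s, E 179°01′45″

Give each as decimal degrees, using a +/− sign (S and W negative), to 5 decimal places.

Point 1:
  Lat: 54′ + 27.1″ = 54.45167′; 88 + 54.45167/60 = 88.907528
  S ⇒ negate
  Lon: 179 + 7/60 + 23/3600 = 179.123056
  W ⇒ negate
Point 2:
  φ: 38′ + 23.1″ = 38.38500′; 81 + 38.38500/60 = 81.639750
  N ⇒ keep positive
  Longitude: 178° + 25/60 + 45.87/3600 = 178 + 0.416667 + 0.012742 = 178.429408
  W ⇒ negate
Point 3:
  Latitude: 64 + 17.748/60 = 64.295800
  S ⇒ negate
  Longitude: 12.083′ = 0.201383°; total 44.201383
  E → positive
Point 4:
  Latitude: 24 + 12/60 + 47/3600 = 24.213056
  S → negative
  λ: 179 + 1/60 + 45/3600 = 179.029167
  E → positive

1. -88.90753, -179.12306
2. 81.63975, -178.42941
3. -64.29580, 44.20138
4. -24.21306, 179.02917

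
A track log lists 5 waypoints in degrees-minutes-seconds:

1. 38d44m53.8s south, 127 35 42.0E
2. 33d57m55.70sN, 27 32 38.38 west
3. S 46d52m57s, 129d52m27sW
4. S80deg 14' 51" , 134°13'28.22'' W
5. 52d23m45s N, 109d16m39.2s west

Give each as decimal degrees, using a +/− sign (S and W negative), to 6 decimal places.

Point 1:
  Latitude: 38 + 44/60 + 53.8/3600 = 38.7482778
  hemisphere S, so the sign is −
  Lon: 127° + 35/60 + 42/3600 = 127 + 0.583333 + 0.011667 = 127.5950000
  E ⇒ keep positive
Point 2:
  Latitude: 57′ + 55.7″ = 57.92833′; 33 + 57.92833/60 = 33.9654722
  N ⇒ keep positive
  Lon: 27° + 32/60 + 38.38/3600 = 27 + 0.533333 + 0.010661 = 27.5439944
  W ⇒ negate
Point 3:
  Latitude: 46 + 52/60 + 57/3600 = 46.8825000
  S ⇒ negate
  λ: 129 + 52/60 + 27/3600 = 129.8741667
  hemisphere W, so the sign is −
Point 4:
  φ: 80° + 14/60 + 51/3600 = 80 + 0.233333 + 0.014167 = 80.2475000
  S ⇒ negate
  Lon: 134 + 13/60 + 28.22/3600 = 134.2245056
  W → negative
Point 5:
  Latitude: 52 + 23/60 + 45/3600 = 52.3958333
  N → positive
  Longitude: 109 + 16/60 + 39.2/3600 = 109.2775556
  W → negative

1. -38.748278, 127.595000
2. 33.965472, -27.543994
3. -46.882500, -129.874167
4. -80.247500, -134.224506
5. 52.395833, -109.277556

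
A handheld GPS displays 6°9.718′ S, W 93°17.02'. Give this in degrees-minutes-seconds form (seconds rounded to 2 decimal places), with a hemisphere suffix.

φ: fractional minutes 0.71800 × 60 = 43.0800″
Longitude: fractional minutes 0.02000 × 60 = 1.2000″

6°09′43.08″ S, 93°17′1.20″ W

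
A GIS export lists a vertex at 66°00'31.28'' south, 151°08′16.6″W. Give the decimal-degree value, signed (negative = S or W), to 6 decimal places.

Latitude: 66° + 0/60 + 31.28/3600 = 66 + 0.000000 + 0.008689 = 66.0086889
S ⇒ negate
Longitude: 151° + 8/60 + 16.6/3600 = 151 + 0.133333 + 0.004611 = 151.1379444
W → negative

-66.008689, -151.137944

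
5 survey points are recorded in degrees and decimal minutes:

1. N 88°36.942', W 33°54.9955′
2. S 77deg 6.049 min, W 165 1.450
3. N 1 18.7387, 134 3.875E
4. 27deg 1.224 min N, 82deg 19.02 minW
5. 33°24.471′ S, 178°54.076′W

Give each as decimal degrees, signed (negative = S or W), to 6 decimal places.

Point 1:
  Latitude: 88 + 36.942/60 = 88.6157000
  N → positive
  Lon: 54.9955′ = 0.916592°; total 33.9165917
  W → negative
Point 2:
  Latitude: 77 + 6.049/60 = 77.1008167
  hemisphere S, so the sign is −
  λ: 165 + 1.45/60 = 165.0241667
  hemisphere W, so the sign is −
Point 3:
  φ: 1 + 18.7387/60 = 1.3123117
  N ⇒ keep positive
  Longitude: 134 + 3.875/60 = 134.0645833
  E ⇒ keep positive
Point 4:
  φ: 1.224′ = 0.020400°; total 27.0204000
  N ⇒ keep positive
  λ: 82 + 19.02/60 = 82.3170000
  W → negative
Point 5:
  φ: 24.471′ = 0.407850°; total 33.4078500
  hemisphere S, so the sign is −
  Lon: 54.076′ = 0.901267°; total 178.9012667
  hemisphere W, so the sign is −

1. 88.615700, -33.916592
2. -77.100817, -165.024167
3. 1.312312, 134.064583
4. 27.020400, -82.317000
5. -33.407850, -178.901267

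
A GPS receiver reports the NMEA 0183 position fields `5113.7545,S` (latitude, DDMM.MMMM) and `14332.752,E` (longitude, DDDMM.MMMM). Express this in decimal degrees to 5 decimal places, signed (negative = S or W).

-51.22924, 143.54587

Latitude: degrees = first 2 digits = 51, minutes = 13.7545; 51 + 13.7545/60 = 51.229242
S → negative
Longitude: degrees = first 3 digits = 143, minutes = 32.752; 143 + 32.752/60 = 143.545867
E → positive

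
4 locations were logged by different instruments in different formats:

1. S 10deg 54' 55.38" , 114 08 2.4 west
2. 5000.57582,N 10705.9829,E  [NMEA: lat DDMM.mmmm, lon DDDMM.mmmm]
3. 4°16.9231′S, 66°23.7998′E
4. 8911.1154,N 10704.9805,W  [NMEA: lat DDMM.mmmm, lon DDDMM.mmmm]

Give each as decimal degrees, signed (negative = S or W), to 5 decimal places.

Point 1:
  Latitude: 10° + 54/60 + 55.38/3600 = 10 + 0.900000 + 0.015383 = 10.915383
  S ⇒ negate
  λ: 114° + 8/60 + 2.4/3600 = 114 + 0.133333 + 0.000667 = 114.134000
  hemisphere W, so the sign is −
Point 2:
  φ: degrees = first 2 digits = 50, minutes = 0.57582; 50 + 0.57582/60 = 50.009597
  N → positive
  Longitude: degrees = first 3 digits = 107, minutes = 5.9829; 107 + 5.9829/60 = 107.099715
  E → positive
Point 3:
  φ: 4 + 16.9231/60 = 4.282052
  hemisphere S, so the sign is −
  Lon: 23.7998′ = 0.396663°; total 66.396663
  E ⇒ keep positive
Point 4:
  φ: degrees = first 2 digits = 89, minutes = 11.1154; 89 + 11.1154/60 = 89.185257
  N ⇒ keep positive
  Longitude: split at 3 digits → 107° and 4.9805′; 107 + 4.9805/60 = 107.083008
  W → negative

1. -10.91538, -114.13400
2. 50.00960, 107.09972
3. -4.28205, 66.39666
4. 89.18526, -107.08301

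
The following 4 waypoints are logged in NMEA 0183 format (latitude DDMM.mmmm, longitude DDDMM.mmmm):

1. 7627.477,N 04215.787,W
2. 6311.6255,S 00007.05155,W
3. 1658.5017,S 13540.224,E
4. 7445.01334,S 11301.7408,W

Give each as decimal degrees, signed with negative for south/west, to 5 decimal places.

1. 76.45795, -42.26312
2. -63.19376, -0.11753
3. -16.97503, 135.67040
4. -74.75022, -113.02901

Point 1:
  φ: degrees = first 2 digits = 76, minutes = 27.477; 76 + 27.477/60 = 76.457950
  N ⇒ keep positive
  Longitude: split at 3 digits → 042° and 15.787′; 42 + 15.787/60 = 42.263117
  W → negative
Point 2:
  Lat: degrees = first 2 digits = 63, minutes = 11.6255; 63 + 11.6255/60 = 63.193758
  S → negative
  λ: degrees = first 3 digits = 0, minutes = 7.05155; 0 + 7.05155/60 = 0.117526
  W ⇒ negate
Point 3:
  Lat: split at 2 digits → 16° and 58.5017′; 16 + 58.5017/60 = 16.975028
  S ⇒ negate
  λ: split at 3 digits → 135° and 40.224′; 135 + 40.224/60 = 135.670400
  E → positive
Point 4:
  Latitude: split at 2 digits → 74° and 45.01334′; 74 + 45.01334/60 = 74.750222
  S ⇒ negate
  Longitude: degrees = first 3 digits = 113, minutes = 1.7408; 113 + 1.7408/60 = 113.029013
  hemisphere W, so the sign is −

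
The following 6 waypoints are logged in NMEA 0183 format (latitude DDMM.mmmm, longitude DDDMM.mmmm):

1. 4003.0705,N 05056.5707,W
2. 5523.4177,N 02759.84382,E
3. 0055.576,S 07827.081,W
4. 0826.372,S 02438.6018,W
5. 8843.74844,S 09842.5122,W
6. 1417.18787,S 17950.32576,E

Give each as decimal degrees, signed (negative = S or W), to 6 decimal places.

1. 40.051175, -50.942845
2. 55.390295, 27.997397
3. -0.926267, -78.451350
4. -8.439533, -24.643363
5. -88.729141, -98.708537
6. -14.286465, 179.838763

Point 1:
  φ: split at 2 digits → 40° and 3.0705′; 40 + 3.0705/60 = 40.0511750
  N → positive
  λ: degrees = first 3 digits = 50, minutes = 56.5707; 50 + 56.5707/60 = 50.9428450
  hemisphere W, so the sign is −
Point 2:
  φ: split at 2 digits → 55° and 23.4177′; 55 + 23.4177/60 = 55.3902950
  N ⇒ keep positive
  Lon: split at 3 digits → 027° and 59.84382′; 27 + 59.84382/60 = 27.9973970
  E ⇒ keep positive
Point 3:
  Latitude: degrees = first 2 digits = 0, minutes = 55.576; 0 + 55.576/60 = 0.9262667
  S ⇒ negate
  λ: degrees = first 3 digits = 78, minutes = 27.081; 78 + 27.081/60 = 78.4513500
  W → negative
Point 4:
  φ: degrees = first 2 digits = 8, minutes = 26.372; 8 + 26.372/60 = 8.4395333
  hemisphere S, so the sign is −
  λ: degrees = first 3 digits = 24, minutes = 38.6018; 24 + 38.6018/60 = 24.6433633
  hemisphere W, so the sign is −
Point 5:
  φ: degrees = first 2 digits = 88, minutes = 43.74844; 88 + 43.74844/60 = 88.7291407
  S ⇒ negate
  Longitude: split at 3 digits → 098° and 42.5122′; 98 + 42.5122/60 = 98.7085367
  W → negative
Point 6:
  Lat: degrees = first 2 digits = 14, minutes = 17.18787; 14 + 17.18787/60 = 14.2864645
  hemisphere S, so the sign is −
  λ: degrees = first 3 digits = 179, minutes = 50.32576; 179 + 50.32576/60 = 179.8387627
  E → positive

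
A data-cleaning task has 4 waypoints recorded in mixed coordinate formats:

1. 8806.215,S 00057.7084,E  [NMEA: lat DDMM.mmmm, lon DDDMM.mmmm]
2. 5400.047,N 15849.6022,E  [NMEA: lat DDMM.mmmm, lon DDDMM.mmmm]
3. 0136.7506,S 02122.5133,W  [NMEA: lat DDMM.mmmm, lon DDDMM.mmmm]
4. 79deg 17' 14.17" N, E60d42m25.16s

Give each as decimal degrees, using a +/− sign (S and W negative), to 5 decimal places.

Point 1:
  Lat: degrees = first 2 digits = 88, minutes = 6.215; 88 + 6.215/60 = 88.103583
  hemisphere S, so the sign is −
  λ: split at 3 digits → 000° and 57.7084′; 0 + 57.7084/60 = 0.961807
  E ⇒ keep positive
Point 2:
  Lat: degrees = first 2 digits = 54, minutes = 0.047; 54 + 0.047/60 = 54.000783
  N ⇒ keep positive
  Longitude: degrees = first 3 digits = 158, minutes = 49.6022; 158 + 49.6022/60 = 158.826703
  E ⇒ keep positive
Point 3:
  Latitude: degrees = first 2 digits = 1, minutes = 36.7506; 1 + 36.7506/60 = 1.612510
  hemisphere S, so the sign is −
  Lon: degrees = first 3 digits = 21, minutes = 22.5133; 21 + 22.5133/60 = 21.375222
  W ⇒ negate
Point 4:
  φ: 79 + 17/60 + 14.17/3600 = 79.287269
  N → positive
  Lon: 60 + 42/60 + 25.16/3600 = 60.706989
  E → positive

1. -88.10358, 0.96181
2. 54.00078, 158.82670
3. -1.61251, -21.37522
4. 79.28727, 60.70699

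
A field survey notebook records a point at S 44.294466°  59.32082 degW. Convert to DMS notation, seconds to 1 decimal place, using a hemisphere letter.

φ: 0.294466° → 17.66796′; 0.66796 × 60 = 40.078″
Lon: 0.320820° → 19.24920′; 0.24920 × 60 = 14.952″

44°17′40.1″ S, 59°19′15.0″ W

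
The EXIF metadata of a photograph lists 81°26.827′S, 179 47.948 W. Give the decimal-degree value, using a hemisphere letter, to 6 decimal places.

Lat: 26.827′ = 0.447117°; total 81.4471167
Lon: 47.948′ = 0.799133°; total 179.7991333

81.447117° S, 179.799133° W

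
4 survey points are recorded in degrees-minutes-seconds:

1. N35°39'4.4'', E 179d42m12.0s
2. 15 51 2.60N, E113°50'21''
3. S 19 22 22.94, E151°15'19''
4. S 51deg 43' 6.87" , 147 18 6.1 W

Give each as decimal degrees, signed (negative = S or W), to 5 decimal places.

1. 35.65122, 179.70333
2. 15.85072, 113.83917
3. -19.37304, 151.25528
4. -51.71858, -147.30169

Point 1:
  Lat: 35 + 39/60 + 4.4/3600 = 35.651222
  N ⇒ keep positive
  λ: 179° + 42/60 + 12/3600 = 179 + 0.700000 + 0.003333 = 179.703333
  E ⇒ keep positive
Point 2:
  φ: 51′ + 2.6″ = 51.04333′; 15 + 51.04333/60 = 15.850722
  N ⇒ keep positive
  Longitude: 113° + 50/60 + 21/3600 = 113 + 0.833333 + 0.005833 = 113.839167
  E ⇒ keep positive
Point 3:
  φ: 19 + 22/60 + 22.94/3600 = 19.373039
  S → negative
  λ: 151° + 15/60 + 19/3600 = 151 + 0.250000 + 0.005278 = 151.255278
  E → positive
Point 4:
  Lat: 51 + 43/60 + 6.87/3600 = 51.718575
  S → negative
  Longitude: 147 + 18/60 + 6.1/3600 = 147.301694
  W → negative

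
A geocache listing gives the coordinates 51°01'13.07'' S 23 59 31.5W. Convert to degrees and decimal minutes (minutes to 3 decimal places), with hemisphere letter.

51° 1.218′ S, 23° 59.525′ W

φ: seconds/60 = 0.21783; minutes = 1 + 0.21783 = 1.21783
λ: 59 + 31.5/60 = 59.52500′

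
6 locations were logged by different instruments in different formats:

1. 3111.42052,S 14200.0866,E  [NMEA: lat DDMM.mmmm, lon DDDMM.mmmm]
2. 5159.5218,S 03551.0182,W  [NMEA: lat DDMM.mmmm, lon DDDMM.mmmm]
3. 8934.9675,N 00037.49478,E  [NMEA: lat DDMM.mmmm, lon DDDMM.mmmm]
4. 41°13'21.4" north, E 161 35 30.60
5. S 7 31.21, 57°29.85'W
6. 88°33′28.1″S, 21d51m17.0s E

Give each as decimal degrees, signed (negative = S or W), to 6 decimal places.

Point 1:
  φ: split at 2 digits → 31° and 11.42052′; 31 + 11.42052/60 = 31.1903420
  S ⇒ negate
  λ: degrees = first 3 digits = 142, minutes = 0.0866; 142 + 0.0866/60 = 142.0014433
  E → positive
Point 2:
  φ: degrees = first 2 digits = 51, minutes = 59.5218; 51 + 59.5218/60 = 51.9920300
  S ⇒ negate
  Lon: split at 3 digits → 035° and 51.0182′; 35 + 51.0182/60 = 35.8503033
  W → negative
Point 3:
  Lat: degrees = first 2 digits = 89, minutes = 34.9675; 89 + 34.9675/60 = 89.5827917
  N → positive
  Lon: degrees = first 3 digits = 0, minutes = 37.49478; 0 + 37.49478/60 = 0.6249130
  E ⇒ keep positive
Point 4:
  φ: 41° + 13/60 + 21.4/3600 = 41 + 0.216667 + 0.005944 = 41.2226111
  N ⇒ keep positive
  Lon: 161° + 35/60 + 30.6/3600 = 161 + 0.583333 + 0.008500 = 161.5918333
  E ⇒ keep positive
Point 5:
  φ: 31.21′ = 0.520167°; total 7.5201667
  S ⇒ negate
  λ: 29.85′ = 0.497500°; total 57.4975000
  hemisphere W, so the sign is −
Point 6:
  Latitude: 33′ + 28.1″ = 33.46833′; 88 + 33.46833/60 = 88.5578056
  S → negative
  Longitude: 21° + 51/60 + 17/3600 = 21 + 0.850000 + 0.004722 = 21.8547222
  E ⇒ keep positive

1. -31.190342, 142.001443
2. -51.992030, -35.850303
3. 89.582792, 0.624913
4. 41.222611, 161.591833
5. -7.520167, -57.497500
6. -88.557806, 21.854722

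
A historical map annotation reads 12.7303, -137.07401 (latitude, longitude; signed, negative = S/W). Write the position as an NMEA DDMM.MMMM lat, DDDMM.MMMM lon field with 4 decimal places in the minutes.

1243.8180,N / 13704.4406,W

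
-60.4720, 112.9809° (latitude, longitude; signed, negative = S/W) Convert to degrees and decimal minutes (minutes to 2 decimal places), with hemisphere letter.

60° 28.32′ S, 112° 58.85′ E

Latitude is negative → S; |value| = 60.472000
Latitude: fractional part 0.472000 → 28.3200 minutes
Longitude: minutes = (112.980900 − 112) × 60 = 58.8540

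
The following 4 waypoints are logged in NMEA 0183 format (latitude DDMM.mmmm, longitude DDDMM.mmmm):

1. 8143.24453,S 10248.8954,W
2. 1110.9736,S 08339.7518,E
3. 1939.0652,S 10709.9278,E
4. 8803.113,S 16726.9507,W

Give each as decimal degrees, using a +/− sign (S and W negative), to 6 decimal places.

1. -81.720742, -102.814923
2. -11.182893, 83.662530
3. -19.651087, 107.165463
4. -88.051883, -167.449178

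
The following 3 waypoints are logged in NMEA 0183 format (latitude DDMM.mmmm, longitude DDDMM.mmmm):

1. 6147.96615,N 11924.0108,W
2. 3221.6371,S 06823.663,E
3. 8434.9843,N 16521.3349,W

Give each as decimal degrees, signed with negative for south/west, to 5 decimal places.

Point 1:
  Lat: degrees = first 2 digits = 61, minutes = 47.96615; 61 + 47.96615/60 = 61.799436
  N → positive
  Lon: split at 3 digits → 119° and 24.0108′; 119 + 24.0108/60 = 119.400180
  hemisphere W, so the sign is −
Point 2:
  φ: degrees = first 2 digits = 32, minutes = 21.6371; 32 + 21.6371/60 = 32.360618
  S → negative
  Longitude: degrees = first 3 digits = 68, minutes = 23.663; 68 + 23.663/60 = 68.394383
  E → positive
Point 3:
  φ: degrees = first 2 digits = 84, minutes = 34.9843; 84 + 34.9843/60 = 84.583072
  N ⇒ keep positive
  Lon: split at 3 digits → 165° and 21.3349′; 165 + 21.3349/60 = 165.355582
  W ⇒ negate

1. 61.79944, -119.40018
2. -32.36062, 68.39438
3. 84.58307, -165.35558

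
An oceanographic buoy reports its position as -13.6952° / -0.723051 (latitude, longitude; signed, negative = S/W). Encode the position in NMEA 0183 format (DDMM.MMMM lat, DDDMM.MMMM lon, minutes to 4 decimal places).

1341.7120,S / 00043.3831,W

Latitude is negative → S; |value| = 13.695200
φ: 13° + 0.695200 × 60 = 13° 41.712000′
Longitude is negative → W; |value| = 0.723051
Lon: fractional part 0.723051 → 43.383060 minutes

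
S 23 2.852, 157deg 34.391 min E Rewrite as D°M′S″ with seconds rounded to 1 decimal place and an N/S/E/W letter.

23°02′51.1″ S, 157°34′23.5″ E

Latitude: fractional minutes 0.85200 × 60 = 51.120″
Lon: fractional minutes 0.39100 × 60 = 23.460″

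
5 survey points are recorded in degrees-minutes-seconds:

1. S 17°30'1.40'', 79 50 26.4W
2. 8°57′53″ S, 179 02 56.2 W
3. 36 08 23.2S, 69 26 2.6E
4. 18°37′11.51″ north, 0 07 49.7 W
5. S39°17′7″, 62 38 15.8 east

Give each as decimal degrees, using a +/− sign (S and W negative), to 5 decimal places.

Point 1:
  Latitude: 17 + 30/60 + 1.4/3600 = 17.500389
  S ⇒ negate
  λ: 50′ + 26.4″ = 50.44000′; 79 + 50.44000/60 = 79.840667
  W ⇒ negate
Point 2:
  φ: 8 + 57/60 + 53/3600 = 8.964722
  S ⇒ negate
  λ: 179 + 2/60 + 56.2/3600 = 179.048944
  hemisphere W, so the sign is −
Point 3:
  Lat: 8′ + 23.2″ = 8.38667′; 36 + 8.38667/60 = 36.139778
  hemisphere S, so the sign is −
  λ: 26′ + 2.6″ = 26.04333′; 69 + 26.04333/60 = 69.434056
  E ⇒ keep positive
Point 4:
  φ: 37′ + 11.51″ = 37.19183′; 18 + 37.19183/60 = 18.619864
  N → positive
  Lon: 0 + 7/60 + 49.7/3600 = 0.130472
  W ⇒ negate
Point 5:
  Lat: 17′ + 7″ = 17.11667′; 39 + 17.11667/60 = 39.285278
  hemisphere S, so the sign is −
  λ: 62° + 38/60 + 15.8/3600 = 62 + 0.633333 + 0.004389 = 62.637722
  E → positive

1. -17.50039, -79.84067
2. -8.96472, -179.04894
3. -36.13978, 69.43406
4. 18.61986, -0.13047
5. -39.28528, 62.63772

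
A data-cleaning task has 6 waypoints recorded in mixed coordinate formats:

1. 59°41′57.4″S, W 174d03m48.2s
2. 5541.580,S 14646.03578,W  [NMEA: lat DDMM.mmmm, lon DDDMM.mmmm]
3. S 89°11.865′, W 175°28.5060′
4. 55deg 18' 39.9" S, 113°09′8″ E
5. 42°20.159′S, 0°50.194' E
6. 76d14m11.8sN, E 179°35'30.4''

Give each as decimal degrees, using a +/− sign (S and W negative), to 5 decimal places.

1. -59.69928, -174.06339
2. -55.69300, -146.76726
3. -89.19775, -175.47510
4. -55.31108, 113.15222
5. -42.33598, 0.83657
6. 76.23661, 179.59178

Point 1:
  Lat: 41′ + 57.4″ = 41.95667′; 59 + 41.95667/60 = 59.699278
  S ⇒ negate
  Lon: 174° + 3/60 + 48.2/3600 = 174 + 0.050000 + 0.013389 = 174.063389
  W → negative
Point 2:
  Latitude: split at 2 digits → 55° and 41.58′; 55 + 41.58/60 = 55.693000
  hemisphere S, so the sign is −
  Longitude: degrees = first 3 digits = 146, minutes = 46.03578; 146 + 46.03578/60 = 146.767263
  W → negative
Point 3:
  φ: 11.865′ = 0.197750°; total 89.197750
  S → negative
  Longitude: 175 + 28.506/60 = 175.475100
  hemisphere W, so the sign is −
Point 4:
  φ: 18′ + 39.9″ = 18.66500′; 55 + 18.66500/60 = 55.311083
  S → negative
  λ: 9′ + 8″ = 9.13333′; 113 + 9.13333/60 = 113.152222
  E ⇒ keep positive
Point 5:
  φ: 20.159′ = 0.335983°; total 42.335983
  hemisphere S, so the sign is −
  λ: 50.194′ = 0.836567°; total 0.836567
  E ⇒ keep positive
Point 6:
  Latitude: 76° + 14/60 + 11.8/3600 = 76 + 0.233333 + 0.003278 = 76.236611
  N → positive
  λ: 35′ + 30.4″ = 35.50667′; 179 + 35.50667/60 = 179.591778
  E → positive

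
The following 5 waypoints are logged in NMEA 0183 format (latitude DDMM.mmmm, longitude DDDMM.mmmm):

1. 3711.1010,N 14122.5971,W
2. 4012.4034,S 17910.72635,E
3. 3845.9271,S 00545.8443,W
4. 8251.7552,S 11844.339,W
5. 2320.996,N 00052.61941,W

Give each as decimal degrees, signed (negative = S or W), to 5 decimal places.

1. 37.18502, -141.37662
2. -40.20672, 179.17877
3. -38.76545, -5.76407
4. -82.86259, -118.73898
5. 23.34993, -0.87699

Point 1:
  φ: degrees = first 2 digits = 37, minutes = 11.101; 37 + 11.101/60 = 37.185017
  N → positive
  λ: degrees = first 3 digits = 141, minutes = 22.5971; 141 + 22.5971/60 = 141.376618
  W ⇒ negate
Point 2:
  Lat: degrees = first 2 digits = 40, minutes = 12.4034; 40 + 12.4034/60 = 40.206723
  hemisphere S, so the sign is −
  Longitude: degrees = first 3 digits = 179, minutes = 10.72635; 179 + 10.72635/60 = 179.178773
  E → positive
Point 3:
  Lat: split at 2 digits → 38° and 45.9271′; 38 + 45.9271/60 = 38.765452
  S ⇒ negate
  Lon: degrees = first 3 digits = 5, minutes = 45.8443; 5 + 45.8443/60 = 5.764072
  hemisphere W, so the sign is −
Point 4:
  Latitude: split at 2 digits → 82° and 51.7552′; 82 + 51.7552/60 = 82.862587
  hemisphere S, so the sign is −
  Longitude: split at 3 digits → 118° and 44.339′; 118 + 44.339/60 = 118.738983
  W ⇒ negate
Point 5:
  Latitude: split at 2 digits → 23° and 20.996′; 23 + 20.996/60 = 23.349933
  N ⇒ keep positive
  Longitude: degrees = first 3 digits = 0, minutes = 52.61941; 0 + 52.61941/60 = 0.876990
  hemisphere W, so the sign is −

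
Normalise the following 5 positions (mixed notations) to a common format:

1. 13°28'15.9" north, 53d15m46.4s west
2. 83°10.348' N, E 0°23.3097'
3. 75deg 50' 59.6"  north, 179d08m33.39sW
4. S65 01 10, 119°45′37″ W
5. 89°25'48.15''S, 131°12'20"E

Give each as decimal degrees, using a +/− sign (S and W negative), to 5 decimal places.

Point 1:
  φ: 13° + 28/60 + 15.9/3600 = 13 + 0.466667 + 0.004417 = 13.471083
  N ⇒ keep positive
  Lon: 53 + 15/60 + 46.4/3600 = 53.262889
  hemisphere W, so the sign is −
Point 2:
  Latitude: 10.348′ = 0.172467°; total 83.172467
  N → positive
  λ: 23.3097′ = 0.388495°; total 0.388495
  E ⇒ keep positive
Point 3:
  Latitude: 75 + 50/60 + 59.6/3600 = 75.849889
  N ⇒ keep positive
  Longitude: 179 + 8/60 + 33.39/3600 = 179.142608
  hemisphere W, so the sign is −
Point 4:
  Lat: 65 + 1/60 + 10/3600 = 65.019444
  hemisphere S, so the sign is −
  Lon: 119 + 45/60 + 37/3600 = 119.760278
  W ⇒ negate
Point 5:
  φ: 89° + 25/60 + 48.15/3600 = 89 + 0.416667 + 0.013375 = 89.430042
  hemisphere S, so the sign is −
  λ: 131° + 12/60 + 20/3600 = 131 + 0.200000 + 0.005556 = 131.205556
  E ⇒ keep positive

1. 13.47108, -53.26289
2. 83.17247, 0.38850
3. 75.84989, -179.14261
4. -65.01944, -119.76028
5. -89.43004, 131.20556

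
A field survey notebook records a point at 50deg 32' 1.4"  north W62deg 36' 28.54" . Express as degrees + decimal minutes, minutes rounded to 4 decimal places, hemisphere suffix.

Latitude: 32 + 1.4/60 = 32.023333′
Longitude: seconds/60 = 0.47567; minutes = 36 + 0.47567 = 36.475667

50° 32.0233′ N, 62° 36.4757′ W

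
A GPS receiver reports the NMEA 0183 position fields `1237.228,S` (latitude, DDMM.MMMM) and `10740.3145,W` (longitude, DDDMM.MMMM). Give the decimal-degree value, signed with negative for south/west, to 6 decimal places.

-12.620467, -107.671908

Latitude: split at 2 digits → 12° and 37.228′; 12 + 37.228/60 = 12.6204667
S ⇒ negate
Longitude: degrees = first 3 digits = 107, minutes = 40.3145; 107 + 40.3145/60 = 107.6719083
W → negative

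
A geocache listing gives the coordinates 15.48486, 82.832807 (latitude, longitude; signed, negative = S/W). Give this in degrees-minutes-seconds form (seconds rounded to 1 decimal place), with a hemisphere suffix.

15°29′5.5″ N, 82°49′58.1″ E

Lat: whole degrees 15; 29.09160′ → 29′ and 5.496″
Lon: 0.832807° → 49.96842′; 0.96842 × 60 = 58.105″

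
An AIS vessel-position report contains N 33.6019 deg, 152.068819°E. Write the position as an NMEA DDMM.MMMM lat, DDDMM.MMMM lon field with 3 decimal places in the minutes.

φ: minutes = (33.601900 − 33) × 60 = 36.11400
Longitude: fractional part 0.068819 → 4.12914 minutes

3336.114,N / 15204.129,E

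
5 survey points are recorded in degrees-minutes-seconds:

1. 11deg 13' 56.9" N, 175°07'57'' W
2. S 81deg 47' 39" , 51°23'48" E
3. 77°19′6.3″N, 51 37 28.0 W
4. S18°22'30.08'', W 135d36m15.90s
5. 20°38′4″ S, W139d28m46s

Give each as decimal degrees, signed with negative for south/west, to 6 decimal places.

1. 11.232472, -175.132500
2. -81.794167, 51.396667
3. 77.318417, -51.624444
4. -18.375022, -135.604417
5. -20.634444, -139.479444

Point 1:
  Lat: 11° + 13/60 + 56.9/3600 = 11 + 0.216667 + 0.015806 = 11.2324722
  N ⇒ keep positive
  λ: 175° + 7/60 + 57/3600 = 175 + 0.116667 + 0.015833 = 175.1325000
  W ⇒ negate
Point 2:
  Lat: 81° + 47/60 + 39/3600 = 81 + 0.783333 + 0.010833 = 81.7941667
  hemisphere S, so the sign is −
  Longitude: 23′ + 48″ = 23.80000′; 51 + 23.80000/60 = 51.3966667
  E → positive
Point 3:
  Latitude: 77 + 19/60 + 6.3/3600 = 77.3184167
  N → positive
  λ: 51 + 37/60 + 28/3600 = 51.6244444
  hemisphere W, so the sign is −
Point 4:
  Latitude: 18 + 22/60 + 30.08/3600 = 18.3750222
  S ⇒ negate
  λ: 135 + 36/60 + 15.9/3600 = 135.6044167
  hemisphere W, so the sign is −
Point 5:
  φ: 38′ + 4″ = 38.06667′; 20 + 38.06667/60 = 20.6344444
  S → negative
  Longitude: 139° + 28/60 + 46/3600 = 139 + 0.466667 + 0.012778 = 139.4794444
  W → negative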